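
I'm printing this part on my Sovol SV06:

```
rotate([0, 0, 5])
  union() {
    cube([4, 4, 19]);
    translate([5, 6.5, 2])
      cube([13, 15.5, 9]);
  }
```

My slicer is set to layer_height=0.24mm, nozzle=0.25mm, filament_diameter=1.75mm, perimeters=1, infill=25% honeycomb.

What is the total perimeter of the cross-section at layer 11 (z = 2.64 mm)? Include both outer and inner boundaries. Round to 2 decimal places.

73.00 mm

At z = 2.64 mm: the cube (footprint 4×4) is included at this height (perimeter 16.00 mm); the 13×15.5 cube at (5, 6.5) contributes its full rectangle (perimeter 57.00 mm); Taking the union: the 2 present regions are separate (no shared area or edge), so areas and boundary lengths simply add and each stays a separate island — boundary = 73.00 mm; (whole slice rotated 5° about Z — lengths, areas and connectivity unchanged). Overall, the cross-section has 2 separate islands. Total boundary length (outer) = 73.00 mm.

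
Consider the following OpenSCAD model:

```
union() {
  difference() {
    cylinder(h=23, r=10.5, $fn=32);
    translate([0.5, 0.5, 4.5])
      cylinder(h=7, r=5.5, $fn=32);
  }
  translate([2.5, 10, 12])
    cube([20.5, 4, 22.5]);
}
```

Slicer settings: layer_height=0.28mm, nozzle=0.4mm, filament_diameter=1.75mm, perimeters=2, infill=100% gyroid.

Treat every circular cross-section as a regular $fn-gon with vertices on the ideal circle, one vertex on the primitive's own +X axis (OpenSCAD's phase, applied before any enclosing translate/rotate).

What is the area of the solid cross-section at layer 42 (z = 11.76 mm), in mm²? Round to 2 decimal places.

At z = 11.76 mm: the r=10.5 cylinder contributes a regular 32-gon of circumradius 10.5 (area = (32/2)·10.500²·sin(360°/32) = 344.14 mm²); the cylinder at (0.5, 0.5) does not reach this height (z outside [4.5, 11.5]); Subtracting the remaining from the first: none of the subtracted shapes is present at this height, so the r=10.5 cylinder is unchanged — area = 344.14 mm²; the cube at (2.5, 10) does not reach this height (z outside [12, 34.5]); Merging all regions: only the result so far is present, so the union is just that shape — area = 344.14 mm². Overall, the cross-section is a single solid region. Net area = 344.14 mm².

344.14 mm²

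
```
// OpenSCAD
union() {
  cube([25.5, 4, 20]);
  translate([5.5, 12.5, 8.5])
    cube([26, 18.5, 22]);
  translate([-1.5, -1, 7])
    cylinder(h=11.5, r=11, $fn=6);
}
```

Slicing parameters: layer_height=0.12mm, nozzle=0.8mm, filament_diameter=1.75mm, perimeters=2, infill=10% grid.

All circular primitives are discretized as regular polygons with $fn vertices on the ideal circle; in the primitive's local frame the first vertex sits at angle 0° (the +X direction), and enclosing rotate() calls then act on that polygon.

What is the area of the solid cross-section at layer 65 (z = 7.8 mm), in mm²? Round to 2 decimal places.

At z = 7.8 mm: the cube is present — its section is the full 25.5×4 rectangle (area 102.00 mm²); the cube at (5.5, 12.5) is absent (z outside [8.5, 30.5]); the r=11 cylinder at (-1.5, -1) gives a regular 6-gon of circumradius 11 (constant along its height) (area = (6/2)·11.000²·sin(360°/6) = 314.37 mm²); Combining (union): the regions partially overlap — summed areas 416.37 mm² minus the doubly-counted overlap 31.07 mm² gives 385.30 mm² — area = 385.30 mm². Overall, the cross-section is a single solid region. Net area = 385.30 mm².

385.30 mm²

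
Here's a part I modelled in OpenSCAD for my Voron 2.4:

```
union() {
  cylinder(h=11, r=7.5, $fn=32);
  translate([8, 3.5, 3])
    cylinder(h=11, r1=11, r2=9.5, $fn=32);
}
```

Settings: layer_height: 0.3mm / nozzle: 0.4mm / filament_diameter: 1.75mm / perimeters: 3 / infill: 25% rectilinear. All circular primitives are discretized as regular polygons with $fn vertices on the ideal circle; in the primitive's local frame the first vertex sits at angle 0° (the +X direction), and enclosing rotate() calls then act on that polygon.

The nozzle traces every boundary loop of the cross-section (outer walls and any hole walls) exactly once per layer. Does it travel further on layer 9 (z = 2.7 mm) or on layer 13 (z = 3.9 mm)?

Layer 9 (z = 2.7): the r=7.5 cylinder contributes a regular 32-gon of circumradius 7.5 (perimeter = 2·32·7.500·sin(180°/32) = 47.05 mm); the cone at (8, 3.5) does not reach this height (z outside [3, 14]); Combining (union): only the r=7.5 cylinder is present, so the union is just that shape — boundary = 47.05 mm. So its perimeter = 47.05 mm. Layer 13 (z = 3.9): the r=7.5 cylinder contributes a regular 32-gon of circumradius 7.5 (perimeter = 2·32·7.500·sin(180°/32) = 47.05 mm); the cone at (8, 3.5) (r1=11→r2=9.5) has section circumradius 10.877 here — a regular 32-gon (perimeter = 2·32·10.877·sin(180°/32) = 68.23 mm); Combining (union): the regions partially overlap (shared area 105.39 mm²), so the edge portions inside another operand are dropped and the merged outline is re-measured after clipping — boundary = 77.04 mm. So its perimeter = 77.04 mm. Layer 13 is larger (77.04 vs 47.05 mm).

layer 13 (z = 3.9 mm)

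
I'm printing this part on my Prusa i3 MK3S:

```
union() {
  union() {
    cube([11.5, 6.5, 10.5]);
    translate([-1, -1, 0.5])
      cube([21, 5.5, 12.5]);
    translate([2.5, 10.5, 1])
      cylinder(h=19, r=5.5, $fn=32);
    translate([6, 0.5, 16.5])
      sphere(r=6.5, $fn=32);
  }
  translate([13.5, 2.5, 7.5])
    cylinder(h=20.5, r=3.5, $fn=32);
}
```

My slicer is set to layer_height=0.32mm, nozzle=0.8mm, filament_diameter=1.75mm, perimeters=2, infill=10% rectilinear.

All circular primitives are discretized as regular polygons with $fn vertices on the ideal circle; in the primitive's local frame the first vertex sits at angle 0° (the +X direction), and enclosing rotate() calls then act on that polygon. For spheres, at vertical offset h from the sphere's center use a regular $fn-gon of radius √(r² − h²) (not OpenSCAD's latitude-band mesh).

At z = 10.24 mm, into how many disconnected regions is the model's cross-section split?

1

At z = 10.24 mm: the cube (footprint 11.5×6.5) is included at this height; the cube at (-1, -1) is present — its section is the full 21×5.5 rectangle; the cylinder at (2.5, 10.5): section is a regular 32-gon, circumradius r=5.5; the r=6.5 sphere at (6, 0.5) slices to a regular 32-gon of circumradius 1.750 (√(r²−h²) with h=6.26 from center); Combining (union): the regions partially overlap (shared area 68.05 mm²), so overlapping operands fuse into one piece — 1 connected region; the r=3.5 cylinder at (13.5, 2.5) gives a regular 32-gon of circumradius 3.5 (constant along its height); Merging all regions: the regions partially overlap (shared area 32.68 mm²), so overlapping operands fuse into one piece — 1 connected region. The result has 1 disconnected region.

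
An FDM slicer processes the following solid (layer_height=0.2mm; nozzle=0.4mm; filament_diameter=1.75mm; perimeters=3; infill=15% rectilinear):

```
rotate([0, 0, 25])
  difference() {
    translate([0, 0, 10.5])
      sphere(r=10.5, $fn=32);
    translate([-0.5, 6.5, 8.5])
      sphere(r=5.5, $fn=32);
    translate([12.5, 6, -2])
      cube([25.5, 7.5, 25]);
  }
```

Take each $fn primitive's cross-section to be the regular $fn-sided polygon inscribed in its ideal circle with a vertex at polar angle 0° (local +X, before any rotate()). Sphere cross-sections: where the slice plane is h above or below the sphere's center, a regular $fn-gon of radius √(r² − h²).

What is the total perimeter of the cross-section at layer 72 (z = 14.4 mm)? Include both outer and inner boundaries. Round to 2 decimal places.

61.16 mm

At z = 14.4 mm: the sphere: section is a regular 32-gon, circumradius = √(r²−h²) = √(10.5²−3.9²) = 9.749 (perimeter = 2·32·9.749·sin(180°/32) = 61.16 mm); the sphere at (-0.5, 6.5) is not intersected at this z (|z−center|=5.900 > r=5.5); the cube at (12.5, 6) is present — its section is the full 25.5×7.5 rectangle (perimeter 66.00 mm); Taking the first minus the rest: starting from the r=10.5 sphere, the 25.5×7.5 cube at (12.5, 6) misses the remaining region (no effect) — boundary = 61.16 mm; (whole slice rotated 25° about Z — lengths, areas and connectivity unchanged). Overall, the cross-section is a single solid region. Total boundary length (outer) = 61.16 mm.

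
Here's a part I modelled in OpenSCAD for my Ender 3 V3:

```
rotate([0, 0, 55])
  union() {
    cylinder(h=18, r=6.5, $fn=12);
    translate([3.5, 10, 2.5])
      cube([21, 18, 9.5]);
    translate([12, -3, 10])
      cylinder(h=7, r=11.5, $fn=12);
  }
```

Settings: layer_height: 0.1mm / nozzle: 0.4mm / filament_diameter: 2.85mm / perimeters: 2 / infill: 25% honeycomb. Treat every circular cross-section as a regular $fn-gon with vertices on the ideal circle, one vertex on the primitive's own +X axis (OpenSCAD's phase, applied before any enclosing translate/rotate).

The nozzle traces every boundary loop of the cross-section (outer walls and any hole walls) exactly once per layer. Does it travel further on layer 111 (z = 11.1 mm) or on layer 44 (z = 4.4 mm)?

layer 111 (z = 11.1 mm)

Layer 111 (z = 11.1): the r=6.5 cylinder gives a regular 12-gon of circumradius 6.5 (constant along its height) (perimeter = 2·12·6.500·sin(180°/12) = 40.38 mm); the cube at (3.5, 10) is present — its section is the full 21×18 rectangle (perimeter 78.00 mm); the r=11.5 cylinder at (12, -3) gives a regular 12-gon of circumradius 11.5 (constant along its height) (perimeter = 2·12·11.500·sin(180°/12) = 71.43 mm); Combining (union): the regions partially overlap (shared area 42.20 mm²), so the edge portions inside another operand are dropped and the merged outline is re-measured after clipping — boundary = 163.46 mm; (rotated 55° about Z; rotation is an isometry so areas/perimeters/island counts are preserved). So its perimeter = 163.46 mm. Layer 44 (z = 4.4): the r=6.5 cylinder contributes a regular 12-gon of circumradius 6.5 (perimeter = 2·12·6.500·sin(180°/12) = 40.38 mm); the 21×18 cube at (3.5, 10) contributes its full rectangle (perimeter 78.00 mm); the cylinder at (12, -3) is not intersected at this z (z outside [10, 17]); Combining (union): the 2 present regions are separate (no shared area or edge), so areas and boundary lengths simply add and each stays a separate island — boundary = 118.38 mm; (rotated 55° about Z; rotation is an isometry so areas/perimeters/island counts are preserved). So its perimeter = 118.38 mm. Layer 111 is larger (163.46 vs 118.38 mm).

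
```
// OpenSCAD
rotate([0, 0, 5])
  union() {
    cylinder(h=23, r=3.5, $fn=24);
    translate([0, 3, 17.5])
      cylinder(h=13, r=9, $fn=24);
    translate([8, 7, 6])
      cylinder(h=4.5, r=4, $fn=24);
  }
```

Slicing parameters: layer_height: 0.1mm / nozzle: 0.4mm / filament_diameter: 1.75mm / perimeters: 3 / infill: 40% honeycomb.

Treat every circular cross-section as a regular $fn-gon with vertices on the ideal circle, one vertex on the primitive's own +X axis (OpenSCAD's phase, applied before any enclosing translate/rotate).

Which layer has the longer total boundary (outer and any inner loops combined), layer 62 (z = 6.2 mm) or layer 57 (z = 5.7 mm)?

Layer 62 (z = 6.2): the r=3.5 cylinder gives a regular 24-gon of circumradius 3.5 (constant along its height) (perimeter = 2·24·3.500·sin(180°/24) = 21.93 mm); the cylinder at (0, 3) is not intersected at this z (z outside [17.5, 30.5]); the r=4 cylinder at (8, 7) contributes a regular 24-gon of circumradius 4 (perimeter = 2·24·4.000·sin(180°/24) = 25.06 mm); Taking the union: the 2 present regions are separate (no shared area or edge), so areas and boundary lengths simply add and each stays a separate island — boundary = 46.99 mm; (rotated 5° about Z; rotation is an isometry so areas/perimeters/island counts are preserved). So its perimeter = 46.99 mm. Layer 57 (z = 5.7): the cylinder: section is a regular 24-gon, circumradius r=3.5 (perimeter = 2·24·3.500·sin(180°/24) = 21.93 mm); the cylinder at (0, 3) is absent (z outside [17.5, 30.5]); the cylinder at (8, 7) does not reach this height (z outside [6, 10.5]); Merging all regions: only the r=3.5 cylinder is present, so the union is just that shape — boundary = 21.93 mm; (whole slice rotated 5° about Z — lengths, areas and connectivity unchanged). So its perimeter = 21.93 mm. Layer 62 is larger (46.99 vs 21.93 mm).

layer 62 (z = 6.2 mm)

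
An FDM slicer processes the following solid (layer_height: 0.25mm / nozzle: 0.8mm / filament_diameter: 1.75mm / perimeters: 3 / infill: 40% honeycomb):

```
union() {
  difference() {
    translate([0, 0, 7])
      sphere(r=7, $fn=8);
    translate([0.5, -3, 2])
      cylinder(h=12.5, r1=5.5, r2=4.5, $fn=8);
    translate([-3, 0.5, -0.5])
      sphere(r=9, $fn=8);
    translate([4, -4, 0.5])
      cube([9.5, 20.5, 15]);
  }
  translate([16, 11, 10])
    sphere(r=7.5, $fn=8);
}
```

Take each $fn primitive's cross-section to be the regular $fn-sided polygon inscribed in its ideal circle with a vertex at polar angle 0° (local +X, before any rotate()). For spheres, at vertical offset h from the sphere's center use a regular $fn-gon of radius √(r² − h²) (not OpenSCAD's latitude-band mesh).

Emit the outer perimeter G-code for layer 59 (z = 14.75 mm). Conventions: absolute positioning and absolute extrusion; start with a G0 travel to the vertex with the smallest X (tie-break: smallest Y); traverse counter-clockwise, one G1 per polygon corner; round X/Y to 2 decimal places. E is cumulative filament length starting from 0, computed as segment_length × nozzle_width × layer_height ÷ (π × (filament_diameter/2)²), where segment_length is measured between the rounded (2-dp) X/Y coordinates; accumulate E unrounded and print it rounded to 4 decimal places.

G0 X10.20 Y11.00 Z14.75
G1 X11.90 Y6.90 E0.3691
G1 X16.00 Y5.20 E0.7381
G1 X20.10 Y6.90 E1.1072
G1 X21.80 Y11.00 E1.4762
G1 X20.10 Y15.10 E1.8453
G1 X16.00 Y16.80 E2.2144
G1 X11.90 Y15.10 E2.5834
G1 X10.20 Y11.00 E2.9525

At z = 14.75 mm: the sphere does not reach this height (|z−center|=7.750 > r=7); the cone at (0.5, -3) does not reach this height (z outside [2, 14.5]); the sphere at (-3, 0.5) is not intersected at this z (|z−center|=15.250 > r=9); the 9.5×20.5 cube at (4, -4) contributes its full rectangle; Subtracting the remaining from the first: the first operand is absent here, so nothing remains; the r=7.5 sphere at (16, 11) contributes a regular 8-gon of circumradius √(7.5²−4.75²) = 5.804; Merging all regions: only the r=7.5 sphere at (16, 11) is present, so the union is just that shape — 1 connected region. The outline is a single polygon with 8 vertices. Extrusion per mm of travel: 0.8 × 0.25 / (π × 0.875²) = 0.083150. Accumulating E over each segment gives final E = 2.9525.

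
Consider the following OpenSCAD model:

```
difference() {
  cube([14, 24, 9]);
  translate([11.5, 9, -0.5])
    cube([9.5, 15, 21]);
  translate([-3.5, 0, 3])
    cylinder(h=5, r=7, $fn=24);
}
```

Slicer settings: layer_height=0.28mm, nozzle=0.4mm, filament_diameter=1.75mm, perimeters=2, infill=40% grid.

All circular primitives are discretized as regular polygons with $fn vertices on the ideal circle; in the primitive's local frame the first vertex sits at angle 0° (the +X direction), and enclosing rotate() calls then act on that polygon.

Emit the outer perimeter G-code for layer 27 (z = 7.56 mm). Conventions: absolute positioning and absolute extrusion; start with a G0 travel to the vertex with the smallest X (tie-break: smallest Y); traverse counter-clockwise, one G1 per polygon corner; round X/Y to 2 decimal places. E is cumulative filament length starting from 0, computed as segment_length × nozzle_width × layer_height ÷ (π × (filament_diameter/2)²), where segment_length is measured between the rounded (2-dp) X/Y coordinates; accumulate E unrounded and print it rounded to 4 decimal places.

G0 X0.00 Y6.06 Z7.56
G1 X1.45 Y4.95 E0.0850
G1 X2.56 Y3.50 E0.1701
G1 X3.26 Y1.81 E0.2552
G1 X3.50 Y0.00 E0.3403
G1 X14.00 Y0.00 E0.8292
G1 X14.00 Y9.00 E1.2483
G1 X11.50 Y9.00 E1.3647
G1 X11.50 Y24.00 E2.0631
G1 X0.00 Y24.00 E2.5986
G1 X0.00 Y6.06 E3.4340

At z = 7.56 mm: the 14×24 cube contributes its full rectangle; the 9.5×15 cube at (11.5, 9) contributes its full rectangle; the cylinder at (-3.5, 0): section is a regular 24-gon, circumradius r=7; After the difference (first − rest): starting from the 14×24 cube, the 9.5×15 cube at (11.5, 9) partially overlaps it — only the 37.50 mm² overlap (of its 142.50 mm²) is removed, clipping the outline; the r=7 cylinder at (-3.5, 0) partially overlaps it — only the 14.76 mm² overlap (of its 152.19 mm²) is removed, clipping the outline — 1 connected region. The outline is a single polygon with 10 vertices. Extrusion per mm of travel: 0.4 × 0.28 / (π × 0.875²) = 0.046564. Accumulating E over each segment gives final E = 3.4340.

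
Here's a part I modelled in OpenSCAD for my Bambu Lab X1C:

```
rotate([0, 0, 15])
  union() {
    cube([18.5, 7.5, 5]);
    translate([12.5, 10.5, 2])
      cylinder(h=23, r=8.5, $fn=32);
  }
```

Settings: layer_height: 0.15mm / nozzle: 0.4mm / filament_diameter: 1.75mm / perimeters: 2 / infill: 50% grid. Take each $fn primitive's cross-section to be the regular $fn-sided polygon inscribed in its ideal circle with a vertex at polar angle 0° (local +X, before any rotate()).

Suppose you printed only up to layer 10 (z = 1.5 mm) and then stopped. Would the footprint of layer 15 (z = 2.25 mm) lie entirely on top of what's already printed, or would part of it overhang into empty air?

Compare the two slices. At z = 1.5: the cube (footprint 18.5×7.5) is included at this height (area 138.75 mm²); the cylinder at (12.5, 10.5) is not intersected at this z (z outside [2, 25]); Combining (union): only the 18.5×7.5 cube is present, so the union is just that shape — area = 138.75 mm²; (rotated 15° about Z; rotation is an isometry so areas/perimeters/island counts are preserved). At z = 2.25: the cube is present — its section is the full 18.5×7.5 rectangle (area 138.75 mm²); the r=8.5 cylinder at (12.5, 10.5) contributes a regular 32-gon of circumradius 8.5 (area = (32/2)·8.500²·sin(360°/32) = 225.52 mm²); Combining (union): the regions partially overlap — summed areas 364.27 mm² minus the doubly-counted overlap 59.70 mm² gives 304.58 mm² — area = 304.58 mm²; (whole slice rotated 15° about Z — lengths, areas and connectivity unchanged). Checking containment: at z = 2.25 the cross-section extends beyond the z = 1.5 cross-section by about 165.83 mm².

part overhangs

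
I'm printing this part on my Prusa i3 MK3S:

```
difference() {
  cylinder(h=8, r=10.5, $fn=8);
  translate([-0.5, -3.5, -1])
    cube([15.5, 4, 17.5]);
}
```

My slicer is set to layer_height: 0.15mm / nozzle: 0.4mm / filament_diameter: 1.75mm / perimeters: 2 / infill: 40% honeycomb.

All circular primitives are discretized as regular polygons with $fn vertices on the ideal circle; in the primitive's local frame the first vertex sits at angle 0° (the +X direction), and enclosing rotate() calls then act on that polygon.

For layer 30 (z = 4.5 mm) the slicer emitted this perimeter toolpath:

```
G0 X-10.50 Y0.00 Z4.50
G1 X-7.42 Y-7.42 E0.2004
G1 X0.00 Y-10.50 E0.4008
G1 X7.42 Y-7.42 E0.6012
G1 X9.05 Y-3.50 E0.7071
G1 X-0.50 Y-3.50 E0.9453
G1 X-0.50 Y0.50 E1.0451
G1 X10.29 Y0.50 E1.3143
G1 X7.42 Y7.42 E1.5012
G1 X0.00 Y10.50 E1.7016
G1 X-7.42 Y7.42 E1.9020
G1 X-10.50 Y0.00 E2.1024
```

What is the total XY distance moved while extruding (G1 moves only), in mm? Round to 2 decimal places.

84.28 mm

Sum the Euclidean lengths of each G1 segment: total = 84.28 mm.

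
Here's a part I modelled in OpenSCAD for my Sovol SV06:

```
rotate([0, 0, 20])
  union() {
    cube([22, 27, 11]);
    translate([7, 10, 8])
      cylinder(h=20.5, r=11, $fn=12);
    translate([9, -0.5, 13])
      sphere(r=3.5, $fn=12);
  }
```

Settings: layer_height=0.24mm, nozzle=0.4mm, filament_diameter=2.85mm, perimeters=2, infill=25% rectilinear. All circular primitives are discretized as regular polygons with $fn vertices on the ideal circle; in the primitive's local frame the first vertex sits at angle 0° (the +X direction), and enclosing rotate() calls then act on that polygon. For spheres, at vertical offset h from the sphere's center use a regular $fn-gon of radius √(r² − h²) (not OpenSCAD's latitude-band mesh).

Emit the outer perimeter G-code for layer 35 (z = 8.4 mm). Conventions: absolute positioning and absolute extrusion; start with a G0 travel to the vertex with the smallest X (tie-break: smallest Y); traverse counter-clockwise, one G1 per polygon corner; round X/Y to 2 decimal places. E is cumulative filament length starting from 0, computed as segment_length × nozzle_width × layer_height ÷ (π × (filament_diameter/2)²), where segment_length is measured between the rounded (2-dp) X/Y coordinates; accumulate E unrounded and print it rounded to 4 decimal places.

G0 X-9.23 Y25.37 Z8.40
G1 X-6.17 Y16.94 E0.1350
G1 X-7.68 Y13.70 E0.1887
G1 X-7.18 Y8.03 E0.2744
G1 X-3.91 Y3.36 E0.3602
G1 X-0.68 Y1.85 E0.4139
G1 X0.00 Y0.00 E0.4435
G1 X3.07 Y1.12 E0.4927
G1 X6.92 Y1.45 E0.5508
G1 X10.08 Y3.67 E0.6090
G1 X20.67 Y7.52 E0.7785
G1 X11.44 Y32.90 E1.1849
G1 X-9.23 Y25.37 E1.5160

At z = 8.4 mm: the cube (footprint 22×27) is included at this height; the cylinder at (7, 10): section is a regular 12-gon, circumradius r=11; the sphere at (9, -0.5) does not reach this height (|z−center|=4.600 > r=3.5); Combining (union): the regions partially overlap (shared area 316.99 mm²), so overlapping operands fuse into one piece — 1 connected region; (whole slice rotated 20° about Z — lengths, areas and connectivity unchanged). The outline is a single polygon with 12 vertices. Extrusion per mm of travel: 0.4 × 0.24 / (π × 1.425²) = 0.015048. Accumulating E over each segment gives final E = 1.5160.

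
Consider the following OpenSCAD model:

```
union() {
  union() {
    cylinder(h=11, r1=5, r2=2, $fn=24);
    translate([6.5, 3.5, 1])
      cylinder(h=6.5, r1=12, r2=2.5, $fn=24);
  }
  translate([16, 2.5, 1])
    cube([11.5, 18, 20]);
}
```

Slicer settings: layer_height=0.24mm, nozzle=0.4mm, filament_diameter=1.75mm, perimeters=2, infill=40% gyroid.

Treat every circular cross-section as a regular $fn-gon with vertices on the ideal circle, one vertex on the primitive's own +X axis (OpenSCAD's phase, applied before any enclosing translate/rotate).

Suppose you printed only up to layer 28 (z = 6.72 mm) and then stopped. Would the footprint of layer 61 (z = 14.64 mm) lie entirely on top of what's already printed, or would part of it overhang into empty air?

Compare the two slices. At z = 6.72: the cone: at t=0.611 of its height the radius interpolates to r₁+(r₂−r₁)t = 3.167, giving a regular 24-gon of that circumradius (area = (24/2)·3.167²·sin(360°/24) = 31.16 mm²); the cone at (6.5, 3.5): at t=0.880 of its height the radius interpolates to r₁+(r₂−r₁)t = 3.640, giving a regular 24-gon of that circumradius (area = (24/2)·3.640²·sin(360°/24) = 41.15 mm²); Combining (union): the 2 present regions are separate (no shared area or edge), so areas and boundary lengths simply add and each stays a separate island — area = 72.31 mm²; the cube at (16, 2.5) is present — its section is the full 11.5×18 rectangle (area 207.00 mm²); Merging all regions: the 2 present regions are separate (no shared area or edge), so areas and boundary lengths simply add and each stays a separate island — area = 279.31 mm². At z = 14.64: the cone is not intersected at this z (z outside [0, 11]); the cone at (6.5, 3.5) is absent (z outside [1, 7.5]); Merging all regions: nothing is present at this height; the cube at (16, 2.5) (footprint 11.5×18) is included at this height (area 207.00 mm²); Taking the union: only the 11.5×18 cube at (16, 2.5) is present, so the union is just that shape — area = 207.00 mm². Checking containment: the cross-section at z = 14.64 is a subset of the cross-section at z = 6.72.

entirely on top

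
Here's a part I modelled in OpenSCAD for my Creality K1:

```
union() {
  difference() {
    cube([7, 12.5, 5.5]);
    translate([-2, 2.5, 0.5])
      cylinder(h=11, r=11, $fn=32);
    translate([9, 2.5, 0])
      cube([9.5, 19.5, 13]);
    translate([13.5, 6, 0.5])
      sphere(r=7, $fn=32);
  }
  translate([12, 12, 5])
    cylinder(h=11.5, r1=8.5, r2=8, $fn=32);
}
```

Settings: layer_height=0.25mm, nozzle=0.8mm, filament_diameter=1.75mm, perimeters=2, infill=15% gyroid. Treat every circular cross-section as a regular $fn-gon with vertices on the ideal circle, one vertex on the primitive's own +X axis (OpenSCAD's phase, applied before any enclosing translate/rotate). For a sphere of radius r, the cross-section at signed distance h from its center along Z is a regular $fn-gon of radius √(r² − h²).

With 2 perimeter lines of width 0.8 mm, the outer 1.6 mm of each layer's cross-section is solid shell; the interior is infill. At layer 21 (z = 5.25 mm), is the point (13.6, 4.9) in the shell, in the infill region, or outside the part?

At z = 5.25 mm: the 7×12.5 cube contributes its full rectangle; the r=11 cylinder at (-2, 2.5) contributes a regular 32-gon of circumradius 11; the cube at (9, 2.5) is present — its section is the full 9.5×19.5 rectangle; the sphere at (13.5, 6): section is a regular 32-gon, circumradius = √(r²−h²) = √(7²−4.75²) = 5.142; Taking the first minus the rest: starting from the 7×12.5 cube, the r=11 cylinder at (-2, 2.5) partially overlaps it — only the 80.63 mm² overlap (of its 377.69 mm²) is removed, clipping the outline; the 9.5×19.5 cube at (9, 2.5) misses the remaining region (no effect); the r=7 sphere at (13.5, 6) misses the remaining region (no effect) — 1 connected region; the cone at (12, 12) (r1=8.5→r2=8) has section circumradius 8.489 here — a regular 32-gon; Taking the union: the regions partially overlap (shared area 6.59 mm²), so overlapping operands fuse into one piece — 1 connected region. Overall, the cross-section is a single solid region. The nearest boundary edge runs (15.25, 4.16)→(13.66, 3.67); distance from the point to it = 1.19 mm. The point is inside the cross-section, 1.19 mm from the nearest boundary — within the 1.6 mm shell band (2 × 0.8).

shell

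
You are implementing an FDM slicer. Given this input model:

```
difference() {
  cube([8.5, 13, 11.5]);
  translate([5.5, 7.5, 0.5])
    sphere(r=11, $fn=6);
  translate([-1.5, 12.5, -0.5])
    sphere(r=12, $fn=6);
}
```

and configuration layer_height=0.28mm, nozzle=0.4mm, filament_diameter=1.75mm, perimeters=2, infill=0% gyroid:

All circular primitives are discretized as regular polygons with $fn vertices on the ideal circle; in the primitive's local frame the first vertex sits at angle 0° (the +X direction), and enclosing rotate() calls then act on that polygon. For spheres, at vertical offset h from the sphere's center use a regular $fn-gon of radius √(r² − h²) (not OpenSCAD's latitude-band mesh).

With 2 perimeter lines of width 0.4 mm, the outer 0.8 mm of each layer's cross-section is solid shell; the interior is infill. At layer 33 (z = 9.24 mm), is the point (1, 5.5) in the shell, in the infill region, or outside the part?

At z = 9.24 mm: the 8.5×13 cube contributes its full rectangle; the sphere at (5.5, 7.5): section is a regular 6-gon, circumradius = √(r²−h²) = √(11²−8.74²) = 6.679; the r=12 sphere at (-1.5, 12.5) contributes a regular 6-gon of circumradius √(12²−9.74²) = 7.009; Subtracting the remaining from the first: starting from the 8.5×13 cube, the r=11 sphere at (5.5, 7.5) partially overlaps it — only the 88.42 mm² overlap (of its 115.91 mm²) is removed, clipping the outline; the r=12 sphere at (-1.5, 12.5) partially overlaps it — only the 3.45 mm² overlap (of its 127.65 mm²) is removed, clipping the outline — 1 connected region. Overall, the cross-section is a single solid region. The nearest boundary edge runs (0.00, 5.46)→(2.16, 1.72); distance from the point to it = 0.89 mm. The point is not inside any of the regions above, so it lies outside the cross-section (0.89 mm from the nearest boundary).

outside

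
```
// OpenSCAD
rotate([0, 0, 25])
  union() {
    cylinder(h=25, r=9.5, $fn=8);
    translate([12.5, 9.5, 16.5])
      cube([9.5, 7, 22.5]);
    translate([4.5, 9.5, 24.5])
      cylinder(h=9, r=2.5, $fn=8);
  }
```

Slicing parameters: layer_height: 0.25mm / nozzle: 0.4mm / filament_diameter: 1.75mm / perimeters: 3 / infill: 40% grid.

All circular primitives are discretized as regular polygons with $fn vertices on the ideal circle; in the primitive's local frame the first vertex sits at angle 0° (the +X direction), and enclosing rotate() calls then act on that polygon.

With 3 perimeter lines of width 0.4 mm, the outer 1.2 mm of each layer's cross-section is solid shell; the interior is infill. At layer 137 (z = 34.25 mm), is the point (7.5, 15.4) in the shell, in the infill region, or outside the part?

shell

At z = 34.25 mm: the cylinder is absent (z outside [0, 25]); the 9.5×7 cube at (12.5, 9.5) contributes its full rectangle; the cylinder at (4.5, 9.5) does not reach this height (z outside [24.5, 33.5]); Merging all regions: only the 9.5×7 cube at (12.5, 9.5) is present, so the union is just that shape — 1 connected region; (rotated 25° about Z; rotation is an isometry so areas/perimeters/island counts are preserved). Overall, the cross-section is a single solid region. Undo the 25° rotation: the query point maps to (13.306, 10.788) in the un-rotated model frame. The nearest boundary edge runs (12.50, 16.50)→(12.50, 9.50); distance from the point to it = 0.81 mm. The point is inside the cross-section, 0.81 mm from the nearest boundary — within the 1.2 mm shell band (3 × 0.4).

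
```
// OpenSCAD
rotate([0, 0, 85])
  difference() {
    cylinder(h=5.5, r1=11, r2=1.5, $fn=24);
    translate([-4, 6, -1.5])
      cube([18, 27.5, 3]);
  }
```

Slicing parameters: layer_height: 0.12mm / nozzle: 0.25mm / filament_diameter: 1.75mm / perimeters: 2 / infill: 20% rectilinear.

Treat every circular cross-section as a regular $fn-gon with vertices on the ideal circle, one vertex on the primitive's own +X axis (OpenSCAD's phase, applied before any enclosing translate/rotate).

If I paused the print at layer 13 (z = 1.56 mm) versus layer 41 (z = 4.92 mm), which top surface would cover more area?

layer 13 (z = 1.56 mm)

Layer 13 (z = 1.56): the cone: at t=0.284 of its height the radius interpolates to r₁+(r₂−r₁)t = 8.305, giving a regular 24-gon of that circumradius (area = (24/2)·8.305²·sin(360°/24) = 214.24 mm²); the cube at (-4, 6) does not reach this height (z outside [-1.5, 1.5]); After the difference (first − rest): none of the subtracted shapes is present at this height, so the cone is unchanged — area = 214.24 mm²; (rotated 85° about Z; rotation is an isometry so areas/perimeters/island counts are preserved). So its area = 214.24 mm². Layer 41 (z = 4.92): the cone contributes a regular 24-gon of circumradius 2.502 (interpolated between r1=11 and r2=1.5 at t=0.895) (area = (24/2)·2.502²·sin(360°/24) = 19.44 mm²); the cube at (-4, 6) does not reach this height (z outside [-1.5, 1.5]); Subtracting the remaining from the first: none of the subtracted shapes is present at this height, so the cone is unchanged — area = 19.44 mm²; (whole slice rotated 85° about Z — lengths, areas and connectivity unchanged). So its area = 19.44 mm². Layer 13 is larger (214.24 vs 19.44 mm²).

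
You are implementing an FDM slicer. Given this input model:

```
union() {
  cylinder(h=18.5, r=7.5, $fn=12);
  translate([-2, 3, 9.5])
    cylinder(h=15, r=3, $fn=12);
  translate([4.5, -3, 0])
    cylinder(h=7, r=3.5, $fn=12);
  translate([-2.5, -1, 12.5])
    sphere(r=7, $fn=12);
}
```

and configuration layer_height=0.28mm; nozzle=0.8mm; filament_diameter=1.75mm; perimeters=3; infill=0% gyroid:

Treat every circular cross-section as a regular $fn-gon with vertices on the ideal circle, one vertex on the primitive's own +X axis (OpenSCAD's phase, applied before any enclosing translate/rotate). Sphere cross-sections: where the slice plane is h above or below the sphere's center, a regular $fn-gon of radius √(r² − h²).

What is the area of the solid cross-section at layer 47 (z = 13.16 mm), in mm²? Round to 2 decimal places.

195.84 mm²

At z = 13.16 mm: the cylinder: section is a regular 12-gon, circumradius r=7.5 (area = (12/2)·7.500²·sin(360°/12) = 168.75 mm²); the r=3 cylinder at (-2, 3) gives a regular 12-gon of circumradius 3 (constant along its height) (area = (12/2)·3.000²·sin(360°/12) = 27.00 mm²); the cylinder at (4.5, -3) does not reach this height (z outside [0, 7]); the r=7 sphere at (-2.5, -1) contributes a regular 12-gon of circumradius √(7²−0.66²) = 6.969 (area = (12/2)·6.969²·sin(360°/12) = 145.69 mm²); Combining (union): the regions partially overlap — summed areas 341.44 mm² minus the doubly-counted overlap 145.60 mm² gives 195.84 mm² — area = 195.84 mm². Overall, the cross-section is a single solid region. Net area = 195.84 mm².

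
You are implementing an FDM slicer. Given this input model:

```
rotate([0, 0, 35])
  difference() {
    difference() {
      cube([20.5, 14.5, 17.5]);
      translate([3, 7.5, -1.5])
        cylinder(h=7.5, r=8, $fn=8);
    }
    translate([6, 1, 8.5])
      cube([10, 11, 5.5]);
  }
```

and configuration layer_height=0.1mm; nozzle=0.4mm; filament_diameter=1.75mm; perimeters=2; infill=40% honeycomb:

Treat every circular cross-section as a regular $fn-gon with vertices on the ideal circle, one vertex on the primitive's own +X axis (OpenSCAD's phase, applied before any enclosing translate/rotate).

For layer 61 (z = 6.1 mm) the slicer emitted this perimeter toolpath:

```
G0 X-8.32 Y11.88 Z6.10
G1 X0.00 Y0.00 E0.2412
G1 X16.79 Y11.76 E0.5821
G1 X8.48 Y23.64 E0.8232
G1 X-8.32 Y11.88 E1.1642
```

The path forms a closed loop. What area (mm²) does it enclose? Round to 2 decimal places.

Apply the shoelace formula to the sequence of (X, Y) vertices; enclosed area = 297.31 mm².

297.31 mm²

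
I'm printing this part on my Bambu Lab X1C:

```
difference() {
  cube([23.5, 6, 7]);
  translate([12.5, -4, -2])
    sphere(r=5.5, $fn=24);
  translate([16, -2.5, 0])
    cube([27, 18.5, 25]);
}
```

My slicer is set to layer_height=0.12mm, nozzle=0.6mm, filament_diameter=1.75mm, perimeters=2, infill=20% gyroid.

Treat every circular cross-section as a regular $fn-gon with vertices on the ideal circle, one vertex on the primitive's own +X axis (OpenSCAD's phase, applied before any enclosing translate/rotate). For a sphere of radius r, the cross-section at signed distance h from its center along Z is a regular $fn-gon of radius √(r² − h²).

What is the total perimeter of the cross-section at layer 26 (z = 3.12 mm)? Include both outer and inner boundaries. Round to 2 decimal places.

44.00 mm

At z = 3.12 mm: the 23.5×6 cube contributes its full rectangle (perimeter 59.00 mm); the sphere at (12.5, -4): section is a regular 24-gon, circumradius = √(r²−h²) = √(5.5²−5.12²) = 2.009 (perimeter = 2·24·2.009·sin(180°/24) = 12.59 mm); the 27×18.5 cube at (16, -2.5) contributes its full rectangle (perimeter 91.00 mm); After the difference (first − rest): starting from the 23.5×6 cube, the r=5.5 sphere at (12.5, -4) misses the remaining region (no effect); the 27×18.5 cube at (16, -2.5) partially overlaps it — only the 45.00 mm² overlap (of its 499.50 mm²) is removed, clipping the outline — boundary = 44.00 mm. Overall, the cross-section is a single solid region. Total boundary length (outer) = 44.00 mm.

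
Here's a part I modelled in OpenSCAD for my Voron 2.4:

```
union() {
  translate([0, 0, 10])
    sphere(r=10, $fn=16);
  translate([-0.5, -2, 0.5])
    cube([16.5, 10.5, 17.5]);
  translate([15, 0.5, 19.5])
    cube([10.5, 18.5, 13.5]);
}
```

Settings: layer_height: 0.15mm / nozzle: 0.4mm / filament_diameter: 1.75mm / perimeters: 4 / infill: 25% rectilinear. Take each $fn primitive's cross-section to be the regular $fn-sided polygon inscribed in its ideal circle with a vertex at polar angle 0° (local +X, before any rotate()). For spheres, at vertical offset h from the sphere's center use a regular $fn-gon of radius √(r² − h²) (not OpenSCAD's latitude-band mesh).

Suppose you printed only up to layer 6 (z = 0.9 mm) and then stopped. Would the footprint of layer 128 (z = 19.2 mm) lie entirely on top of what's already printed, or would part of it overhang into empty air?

Compare the two slices. At z = 0.9: the r=10 sphere contributes a regular 16-gon of circumradius √(10²−9.1²) = 4.146 (area = (16/2)·4.146²·sin(360°/16) = 52.63 mm²); the 16.5×10.5 cube at (-0.5, -2) contributes its full rectangle (area 173.25 mm²); the cube at (15, 0.5) is absent (z outside [19.5, 33]); Taking the union: the regions partially overlap — summed areas 225.88 mm² minus the doubly-counted overlap 24.06 mm² gives 201.82 mm² — area = 201.82 mm². At z = 19.2: the sphere: section is a regular 16-gon, circumradius = √(r²−h²) = √(10²−9.2²) = 3.919 (area = (16/2)·3.919²·sin(360°/16) = 47.02 mm²); the cube at (-0.5, -2) is absent (z outside [0.5, 18]); the cube at (15, 0.5) is not intersected at this z (z outside [19.5, 33]); Taking the union: only the r=10 sphere is present, so the union is just that shape — area = 47.02 mm². Checking containment: the cross-section at z = 19.2 is a subset of the cross-section at z = 0.9.

entirely on top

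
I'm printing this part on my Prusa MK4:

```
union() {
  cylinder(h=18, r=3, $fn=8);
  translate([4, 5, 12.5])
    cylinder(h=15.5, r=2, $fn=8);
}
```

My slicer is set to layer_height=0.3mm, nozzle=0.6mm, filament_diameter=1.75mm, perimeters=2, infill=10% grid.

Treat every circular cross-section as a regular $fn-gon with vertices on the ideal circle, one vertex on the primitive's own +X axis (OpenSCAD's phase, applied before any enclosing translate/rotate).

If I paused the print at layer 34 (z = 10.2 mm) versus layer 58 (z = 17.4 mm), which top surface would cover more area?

layer 58 (z = 17.4 mm)

Layer 34 (z = 10.2): the cylinder: section is a regular 8-gon, circumradius r=3 (area = (8/2)·3.000²·sin(360°/8) = 25.46 mm²); the cylinder at (4, 5) does not reach this height (z outside [12.5, 28]); Merging all regions: only the r=3 cylinder is present, so the union is just that shape — area = 25.46 mm². So its area = 25.46 mm². Layer 58 (z = 17.4): the r=3 cylinder contributes a regular 8-gon of circumradius 3 (area = (8/2)·3.000²·sin(360°/8) = 25.46 mm²); the cylinder at (4, 5): section is a regular 8-gon, circumradius r=2 (area = (8/2)·2.000²·sin(360°/8) = 11.31 mm²); Merging all regions: the 2 present regions are separate (no shared area or edge), so areas and boundary lengths simply add and each stays a separate island — area = 36.77 mm². So its area = 36.77 mm². Layer 58 is larger (36.77 vs 25.46 mm²).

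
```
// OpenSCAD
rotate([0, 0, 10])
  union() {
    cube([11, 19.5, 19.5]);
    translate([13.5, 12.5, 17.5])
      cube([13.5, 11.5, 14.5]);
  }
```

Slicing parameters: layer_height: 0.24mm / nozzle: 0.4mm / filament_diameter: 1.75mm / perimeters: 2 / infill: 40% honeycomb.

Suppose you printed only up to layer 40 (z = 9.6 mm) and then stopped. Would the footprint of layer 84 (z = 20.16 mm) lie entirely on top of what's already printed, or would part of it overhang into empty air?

Compare the two slices. At z = 9.6: the cube (footprint 11×19.5) is included at this height (area 214.50 mm²); the cube at (13.5, 12.5) does not reach this height (z outside [17.5, 32]); Merging all regions: only the 11×19.5 cube is present, so the union is just that shape — area = 214.50 mm²; (whole slice rotated 10° about Z — lengths, areas and connectivity unchanged). At z = 20.16: the cube does not reach this height (z outside [0, 19.5]); the cube at (13.5, 12.5) (footprint 13.5×11.5) is included at this height (area 155.25 mm²); Merging all regions: only the 13.5×11.5 cube at (13.5, 12.5) is present, so the union is just that shape — area = 155.25 mm²; (whole slice rotated 10° about Z — lengths, areas and connectivity unchanged). Checking containment: at z = 20.16 the cross-section extends beyond the z = 9.6 cross-section by about 155.25 mm².

part overhangs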